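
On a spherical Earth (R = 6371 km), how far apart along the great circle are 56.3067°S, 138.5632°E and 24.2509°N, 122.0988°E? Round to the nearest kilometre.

9091 km

Δλ = 122.0988 − 138.5632 = -16.4644°.
Δφ = 24.2509 − -56.3067 = 80.5576°.
a = sin²(Δφ/2) + cos φ₁ · cos φ₂ · sin²(Δλ/2) = 0.428342.
c = 2·atan2(√a, √(1−a)) = 1.42698 rad → d = 6371·c ≈ 9091.32 km.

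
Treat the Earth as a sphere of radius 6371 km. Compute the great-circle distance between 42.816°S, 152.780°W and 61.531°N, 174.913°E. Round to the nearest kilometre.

Δλ = 174.913 − -152.780 = 327.693°; wrapped into (−180°, 180°]: -32.307°.
Δφ = 61.531 − -42.816 = 104.347°.
a = sin²(Δφ/2) + cos φ₁ · cos φ₂ · sin²(Δλ/2) = 0.650962.
c = 2·atan2(√a, √(1−a)) = 1.87751 rad → d = 6371·c ≈ 11961.59 km.

11962 km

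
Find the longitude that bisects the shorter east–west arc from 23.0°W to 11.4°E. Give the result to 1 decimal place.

5.8°W

Signed shortest Δλ from -23.0° to +11.4° is +34.4°.
Midpoint longitude = -23.0° + (+34.4°)/2 = -23.0° + 17.2° = -5.8°.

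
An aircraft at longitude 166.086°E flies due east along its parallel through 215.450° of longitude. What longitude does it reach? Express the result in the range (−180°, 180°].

21.536°E

Start at +166.086°; shift +215.450° → +381.536°.
+381.536° lies outside (−180°, 180°]; subtract 360° → +21.536°.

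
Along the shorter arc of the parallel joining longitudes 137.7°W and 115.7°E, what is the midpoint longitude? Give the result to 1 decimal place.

Signed shortest Δλ from -137.7° to +115.7° is -106.6°.
Midpoint longitude = -137.7° + (-106.6°)/2 = -137.7° − 53.3° = -191.0°.
Normalise into (−180°, 180°]: +169.0°.
(The naïve average (-137.7 + +115.7)/2 = -11.0° is on the wrong side of the globe.)

169.0°E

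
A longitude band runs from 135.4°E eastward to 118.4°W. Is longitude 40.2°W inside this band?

No

Band width going east from +135.4° to -118.4°: ((-118.4 − 135.4) mod 360) = 106.2°.
Offset of -40.2° east of the west edge: ((-40.2 − 135.4) mod 360) = 184.4°.
184.4° > 106.2° ⇒ outside.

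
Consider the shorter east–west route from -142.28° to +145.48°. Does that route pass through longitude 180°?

Naïve |145.48 − -142.28| = 287.76° > 180°, so the shorter arc goes the other way round — across 180°.
Signed shortest Δλ = ((145.48 − -142.28 + 180) mod 360) − 180 = -72.24°.
Going west by 72.24° from -142.28° passes through 180° before reaching +145.48°.

Yes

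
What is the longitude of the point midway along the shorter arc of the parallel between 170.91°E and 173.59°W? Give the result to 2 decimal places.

178.66°E

Signed shortest Δλ from +170.91° to -173.59° is +15.50°.
Midpoint longitude = +170.91° + (+15.50°)/2 = +170.91° + 7.75° = +178.66°.
(The naïve average (+170.91 + -173.59)/2 = -1.34° is on the wrong side of the globe.)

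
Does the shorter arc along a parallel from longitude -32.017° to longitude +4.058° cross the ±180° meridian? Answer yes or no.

Signed shortest Δλ = ((4.058 − -32.017 + 180) mod 360) − 180 = 36.075°.
Going east by 36.075° from -32.017° reaches +4.058° without touching 180°.

No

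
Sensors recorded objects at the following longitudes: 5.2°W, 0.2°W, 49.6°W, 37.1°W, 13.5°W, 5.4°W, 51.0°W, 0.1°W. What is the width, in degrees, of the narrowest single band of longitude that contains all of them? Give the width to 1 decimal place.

Sort the longitudes: -51.0°, -49.6°, -37.1°, -13.5°, -5.4°, -5.2°, -0.2°, -0.1°.
Eastward gaps between consecutive values (wrapping around): 1.4°, 12.5°, 23.6°, 8.1°, 0.2°, 5.0°, 0.1°, 309.1°.
Largest gap = 309.1° ⇒ minimal covering band is its complement: 360° − 309.1° = 50.9°.
Band runs from -51.0° eastward to -0.1°.

50.9°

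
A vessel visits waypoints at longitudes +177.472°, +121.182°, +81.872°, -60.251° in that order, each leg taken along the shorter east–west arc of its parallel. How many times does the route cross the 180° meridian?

0

Leg 1: +177.472° → +121.182°, shortest Δλ = -56.29° (west) — does not cross 180°.
Leg 2: +121.182° → +81.872°, shortest Δλ = -39.31° (west) — does not cross 180°.
Leg 3: +81.872° → -60.251°, shortest Δλ = -142.123° (west) — does not cross 180°.
Total crossings: 0.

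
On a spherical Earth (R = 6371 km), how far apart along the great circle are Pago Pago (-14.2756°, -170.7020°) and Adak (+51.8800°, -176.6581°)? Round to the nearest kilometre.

7379 km

Δλ = -176.6581 − -170.7020 = -5.9561°.
Δφ = 51.8800 − -14.2756 = 66.1556°.
a = sin²(Δφ/2) + cos φ₁ · cos φ₂ · sin²(Δλ/2) = 0.299488.
c = 2·atan2(√a, √(1−a)) = 1.15816 rad → d = 6371·c ≈ 7378.64 km.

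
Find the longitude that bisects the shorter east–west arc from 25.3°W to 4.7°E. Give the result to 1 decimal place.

Signed shortest Δλ from -25.3° to +4.7° is +30.0°.
Midpoint longitude = -25.3° + (+30.0°)/2 = -25.3° + 15.0° = -10.3°.

10.3°W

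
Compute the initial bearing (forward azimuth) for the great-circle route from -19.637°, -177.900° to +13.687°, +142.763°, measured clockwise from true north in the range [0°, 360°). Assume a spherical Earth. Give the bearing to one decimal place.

307.7°

Δλ = 142.763 − -177.900 = 320.663°; wrapped into (−180°, 180°]: -39.337°.
θ = atan2( sin Δλ · cos φ₂ , cos φ₁ · sin φ₂ − sin φ₁ · cos φ₂ · cos Δλ )
  = atan2(-0.61588, 0.47539) = -52.336° → normalised to [0°, 360°): 307.664°.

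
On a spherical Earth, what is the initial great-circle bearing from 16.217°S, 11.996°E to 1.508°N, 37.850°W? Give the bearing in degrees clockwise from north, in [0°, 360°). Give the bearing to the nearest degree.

Δλ = -37.850 − 11.996 = -49.846°.
θ = atan2( sin Δλ · cos φ₂ , cos φ₁ · sin φ₂ − sin φ₁ · cos φ₂ · cos Δλ )
  = atan2(-0.76405, 0.20530) = -74.960° → normalised to [0°, 360°): 285.040°.

285°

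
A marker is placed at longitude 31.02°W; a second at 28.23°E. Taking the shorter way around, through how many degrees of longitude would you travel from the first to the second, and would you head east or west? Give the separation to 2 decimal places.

59.25° east

Raw difference: 28.23 − -31.02 = 59.25°.
Normalise into (−180°, 180°]: 59.25° stays 59.25°.
Positive ⇒ the second point lies to the east; separation 59.25°.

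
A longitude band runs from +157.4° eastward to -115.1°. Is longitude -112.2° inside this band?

Band width going east from +157.4° to -115.1°: ((-115.1 − 157.4) mod 360) = 87.5°.
Offset of -112.2° east of the west edge: ((-112.2 − 157.4) mod 360) = 90.4°.
90.4° > 87.5° ⇒ outside.

No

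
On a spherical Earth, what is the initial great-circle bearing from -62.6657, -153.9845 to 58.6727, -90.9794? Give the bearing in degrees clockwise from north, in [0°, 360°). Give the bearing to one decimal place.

37.6°

Δλ = -90.9794 − -153.9845 = 63.0051°.
θ = atan2( sin Δλ · cos φ₂ , cos φ₁ · sin φ₂ − sin φ₁ · cos φ₂ · cos Δλ )
  = atan2(0.46328, 0.60189) = 37.586° → normalised to [0°, 360°): 37.586°.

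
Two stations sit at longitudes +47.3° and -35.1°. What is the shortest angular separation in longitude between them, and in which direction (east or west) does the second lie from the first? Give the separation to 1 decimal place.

Raw difference: -35.1 − 47.3 = -82.4°.
Normalise into (−180°, 180°]: -82.4° stays -82.4°.
Negative ⇒ the second point lies to the west; separation 82.4°.

82.4° west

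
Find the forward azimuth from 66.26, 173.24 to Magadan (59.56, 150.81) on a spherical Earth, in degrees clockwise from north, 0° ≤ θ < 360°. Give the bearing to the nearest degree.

Δλ = 150.81 − 173.24 = -22.43°.
θ = atan2( sin Δλ · cos φ₂ , cos φ₁ · sin φ₂ − sin φ₁ · cos φ₂ · cos Δλ )
  = atan2(-0.19331, -0.08159) = -112.882° → normalised to [0°, 360°): 247.118°.

247°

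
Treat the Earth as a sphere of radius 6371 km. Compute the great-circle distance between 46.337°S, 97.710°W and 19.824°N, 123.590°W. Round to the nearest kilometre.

Δλ = -123.590 − -97.710 = -25.880°.
Δφ = 19.824 − -46.337 = 66.161°.
a = sin²(Δφ/2) + cos φ₁ · cos φ₂ · sin²(Δλ/2) = 0.330485.
c = 2·atan2(√a, √(1−a)) = 1.22491 rad → d = 6371·c ≈ 7803.91 km.

7804 km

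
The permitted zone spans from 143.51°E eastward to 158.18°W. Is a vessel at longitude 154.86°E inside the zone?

Yes

Band width going east from +143.51° to -158.18°: ((-158.18 − 143.51) mod 360) = 58.31°.
Offset of +154.86° east of the west edge: ((154.86 − 143.51) mod 360) = 11.35°.
11.35° ≤ 58.31° ⇒ inside.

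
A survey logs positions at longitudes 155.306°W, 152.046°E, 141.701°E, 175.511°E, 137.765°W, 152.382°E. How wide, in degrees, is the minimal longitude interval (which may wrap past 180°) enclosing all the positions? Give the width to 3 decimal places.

Sort the longitudes: -155.306°, -137.765°, +141.701°, +152.046°, +152.382°, +175.511°.
Eastward gaps between consecutive values (wrapping around): 17.541°, 279.466°, 10.345°, 0.336°, 23.129°, 29.183°.
Largest gap = 279.466° ⇒ minimal covering band is its complement: 360° − 279.466° = 80.534°.
Band runs from +141.701° eastward to -137.765°, crossing the antimeridian.

80.534°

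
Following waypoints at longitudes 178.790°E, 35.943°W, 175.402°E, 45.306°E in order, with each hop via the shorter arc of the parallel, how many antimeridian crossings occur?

2

Leg 1: +178.790° → -35.943°, shortest Δλ = 145.267° (east) — crosses 180°.
Leg 2: -35.943° → +175.402°, shortest Δλ = -148.655° (west) — crosses 180°.
Leg 3: +175.402° → +45.306°, shortest Δλ = -130.096° (west) — does not cross 180°.
Total crossings: 2.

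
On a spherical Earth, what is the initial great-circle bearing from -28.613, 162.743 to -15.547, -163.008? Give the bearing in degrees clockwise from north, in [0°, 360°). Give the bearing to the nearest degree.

Δλ = -163.008 − 162.743 = -325.751°; wrapped into (−180°, 180°]: 34.249°.
θ = atan2( sin Δλ · cos φ₂ , cos φ₁ · sin φ₂ − sin φ₁ · cos φ₂ · cos Δλ )
  = atan2(0.54220, 0.14607) = 74.922° → normalised to [0°, 360°): 74.922°.

75°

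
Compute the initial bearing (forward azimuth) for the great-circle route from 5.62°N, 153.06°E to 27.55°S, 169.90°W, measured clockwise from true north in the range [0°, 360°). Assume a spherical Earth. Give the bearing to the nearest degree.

135°

Δλ = -169.90 − 153.06 = -322.96°; wrapped into (−180°, 180°]: 37.04°.
θ = atan2( sin Δλ · cos φ₂ , cos φ₁ · sin φ₂ − sin φ₁ · cos φ₂ · cos Δλ )
  = atan2(0.53407, -0.52960) = 134.760° → normalised to [0°, 360°): 134.760°.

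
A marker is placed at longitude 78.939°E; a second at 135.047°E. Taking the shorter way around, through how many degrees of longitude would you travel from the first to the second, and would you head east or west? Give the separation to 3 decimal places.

56.108° east

Raw difference: 135.047 − 78.939 = 56.108°.
Normalise into (−180°, 180°]: 56.108° stays 56.108°.
Positive ⇒ the second point lies to the east; separation 56.108°.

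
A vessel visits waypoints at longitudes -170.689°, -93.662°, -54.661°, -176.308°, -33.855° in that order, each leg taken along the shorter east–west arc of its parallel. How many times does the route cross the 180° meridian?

0

Leg 1: -170.689° → -93.662°, shortest Δλ = 77.027° (east) — does not cross 180°.
Leg 2: -93.662° → -54.661°, shortest Δλ = 39.001° (east) — does not cross 180°.
Leg 3: -54.661° → -176.308°, shortest Δλ = -121.647° (west) — does not cross 180°.
Leg 4: -176.308° → -33.855°, shortest Δλ = 142.453° (east) — does not cross 180°.
Total crossings: 0.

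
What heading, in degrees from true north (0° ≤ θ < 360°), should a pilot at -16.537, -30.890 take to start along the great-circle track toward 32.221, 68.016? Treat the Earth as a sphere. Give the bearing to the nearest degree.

60°

Δλ = 68.016 − -30.890 = 98.906°.
θ = atan2( sin Δλ · cos φ₂ , cos φ₁ · sin φ₂ − sin φ₁ · cos φ₂ · cos Δλ )
  = atan2(0.83580, 0.47385) = 60.449° → normalised to [0°, 360°): 60.449°.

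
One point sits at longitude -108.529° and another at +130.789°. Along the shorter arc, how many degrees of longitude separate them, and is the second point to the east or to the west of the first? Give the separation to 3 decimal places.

Raw difference: 130.789 − -108.529 = 239.318°.
Normalise into (−180°, 180°]: 239.318° − 360° = -120.682°.
Negative ⇒ the second point lies to the west; separation 120.682°.

120.682° west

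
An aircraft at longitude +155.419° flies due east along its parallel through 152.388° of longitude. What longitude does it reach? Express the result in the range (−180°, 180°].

-52.193°

Start at +155.419°; shift +152.388° → +307.807°.
+307.807° lies outside (−180°, 180°]; subtract 360° → -52.193°.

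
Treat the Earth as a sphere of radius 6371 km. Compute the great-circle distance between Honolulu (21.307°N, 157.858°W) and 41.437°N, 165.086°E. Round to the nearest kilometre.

Δλ = 165.086 − -157.858 = 322.944°; wrapped into (−180°, 180°]: -37.056°.
Δφ = 41.437 − 21.307 = 20.130°.
a = sin²(Δφ/2) + cos φ₁ · cos φ₂ · sin²(Δλ/2) = 0.101069.
c = 2·atan2(√a, √(1−a)) = 0.64706 rad → d = 6371·c ≈ 4122.39 km.

4122 km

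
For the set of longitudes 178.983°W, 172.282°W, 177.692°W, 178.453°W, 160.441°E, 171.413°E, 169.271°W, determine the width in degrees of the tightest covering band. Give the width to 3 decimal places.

Sort the longitudes: -178.983°, -178.453°, -177.692°, -172.282°, -169.271°, +160.441°, +171.413°.
Eastward gaps between consecutive values (wrapping around): 0.530°, 0.761°, 5.410°, 3.011°, 329.712°, 10.972°, 9.604°.
Largest gap = 329.712° ⇒ minimal covering band is its complement: 360° − 329.712° = 30.288°.
Band runs from +160.441° eastward to -169.271°, crossing the antimeridian.

30.288°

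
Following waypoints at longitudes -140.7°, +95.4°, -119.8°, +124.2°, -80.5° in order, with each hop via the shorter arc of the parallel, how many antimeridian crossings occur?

Leg 1: -140.7° → +95.4°, shortest Δλ = -123.9° (west) — crosses 180°.
Leg 2: +95.4° → -119.8°, shortest Δλ = 144.8° (east) — crosses 180°.
Leg 3: -119.8° → +124.2°, shortest Δλ = -116.0° (west) — crosses 180°.
Leg 4: +124.2° → -80.5°, shortest Δλ = 155.3° (east) — crosses 180°.
Total crossings: 4.

4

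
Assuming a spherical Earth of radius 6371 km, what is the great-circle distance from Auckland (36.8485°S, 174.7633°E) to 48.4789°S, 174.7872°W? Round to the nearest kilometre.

Δλ = -174.7872 − 174.7633 = -349.5505°; wrapped into (−180°, 180°]: 10.4495°.
Δφ = -48.4789 − -36.8485 = -11.6304°.
a = sin²(Δφ/2) + cos φ₁ · cos φ₂ · sin²(Δλ/2) = 0.014665.
c = 2·atan2(√a, √(1−a)) = 0.24279 rad → d = 6371·c ≈ 1546.82 km.

1547 km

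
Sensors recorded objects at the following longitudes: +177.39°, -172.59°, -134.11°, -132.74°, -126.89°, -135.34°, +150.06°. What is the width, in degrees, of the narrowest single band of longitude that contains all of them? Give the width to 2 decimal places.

83.05°

Sort the longitudes: -172.59°, -135.34°, -134.11°, -132.74°, -126.89°, +150.06°, +177.39°.
Eastward gaps between consecutive values (wrapping around): 37.25°, 1.23°, 1.37°, 5.85°, 276.95°, 27.33°, 10.02°.
Largest gap = 276.95° ⇒ minimal covering band is its complement: 360° − 276.95° = 83.05°.
Band runs from +150.06° eastward to -126.89°, crossing the antimeridian.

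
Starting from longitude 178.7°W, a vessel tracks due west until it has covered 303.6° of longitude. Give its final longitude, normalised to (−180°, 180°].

Start at -178.7°; shift −303.6° → -482.3°.
-482.3° lies outside (−180°, 180°]; add 360° → -122.3°.

122.3°W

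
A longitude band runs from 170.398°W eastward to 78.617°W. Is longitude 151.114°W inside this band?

Band width going east from -170.398° to -78.617°: ((-78.617 − -170.398) mod 360) = 91.781°.
Offset of -151.114° east of the west edge: ((-151.114 − -170.398) mod 360) = 19.284°.
19.284° ≤ 91.781° ⇒ inside.

Yes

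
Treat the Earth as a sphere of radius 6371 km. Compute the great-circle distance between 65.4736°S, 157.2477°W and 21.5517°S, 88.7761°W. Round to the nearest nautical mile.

Δλ = -88.7761 − -157.2477 = 68.4716°.
Δφ = -21.5517 − -65.4736 = 43.9219°.
a = sin²(Δφ/2) + cos φ₁ · cos φ₂ · sin²(Δλ/2) = 0.262062.
c = 2·atan2(√a, √(1−a)) = 1.07484 rad → d = 6371·c ≈ 6847.78 km ≈ 3697.51 nmi.

3698 nmi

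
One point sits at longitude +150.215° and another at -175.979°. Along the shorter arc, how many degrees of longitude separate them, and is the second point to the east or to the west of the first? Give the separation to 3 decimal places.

Raw difference: -175.979 − 150.215 = -326.194°.
Normalise into (−180°, 180°]: -326.194° + 360° = 33.806°.
Positive ⇒ the second point lies to the east; separation 33.806°.

33.806° east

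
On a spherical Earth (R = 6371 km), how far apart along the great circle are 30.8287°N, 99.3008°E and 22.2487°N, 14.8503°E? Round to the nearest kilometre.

8260 km

Δλ = 14.8503 − 99.3008 = -84.4505°.
Δφ = 22.2487 − 30.8287 = -8.5800°.
a = sin²(Δφ/2) + cos φ₁ · cos φ₂ · sin²(Δλ/2) = 0.364552.
c = 2·atan2(√a, √(1−a)) = 1.29647 rad → d = 6371·c ≈ 8259.83 km.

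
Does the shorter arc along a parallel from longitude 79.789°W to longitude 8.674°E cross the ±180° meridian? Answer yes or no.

Signed shortest Δλ = ((8.674 − -79.789 + 180) mod 360) − 180 = 88.463°.
Going east by 88.463° from -79.789° reaches +8.674° without touching 180°.

No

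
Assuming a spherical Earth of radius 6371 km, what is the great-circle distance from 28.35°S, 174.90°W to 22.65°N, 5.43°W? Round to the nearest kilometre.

18784 km

Δλ = -5.43 − -174.90 = 169.47°.
Δφ = 22.65 − -28.35 = 51.00°.
a = sin²(Δφ/2) + cos φ₁ · cos φ₂ · sin²(Δλ/2) = 0.990689.
c = 2·atan2(√a, √(1−a)) = 2.94830 rad → d = 6371·c ≈ 18783.64 km.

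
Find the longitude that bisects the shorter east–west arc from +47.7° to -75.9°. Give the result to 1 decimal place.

Signed shortest Δλ from +47.7° to -75.9° is -123.6°.
Midpoint longitude = +47.7° + (-123.6°)/2 = +47.7° − 61.8° = -14.1°.

-14.1°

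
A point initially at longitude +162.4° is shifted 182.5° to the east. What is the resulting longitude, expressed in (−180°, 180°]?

-15.1°

Start at +162.4°; shift +182.5° → +344.9°.
+344.9° lies outside (−180°, 180°]; subtract 360° → -15.1°.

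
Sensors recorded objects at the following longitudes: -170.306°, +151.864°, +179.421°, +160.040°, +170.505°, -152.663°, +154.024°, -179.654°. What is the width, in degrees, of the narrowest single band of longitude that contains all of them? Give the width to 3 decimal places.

55.473°

Sort the longitudes: -179.654°, -170.306°, -152.663°, +151.864°, +154.024°, +160.040°, +170.505°, +179.421°.
Eastward gaps between consecutive values (wrapping around): 9.348°, 17.643°, 304.527°, 2.160°, 6.016°, 10.465°, 8.916°, 0.925°.
Largest gap = 304.527° ⇒ minimal covering band is its complement: 360° − 304.527° = 55.473°.
Band runs from +151.864° eastward to -152.663°, crossing the antimeridian.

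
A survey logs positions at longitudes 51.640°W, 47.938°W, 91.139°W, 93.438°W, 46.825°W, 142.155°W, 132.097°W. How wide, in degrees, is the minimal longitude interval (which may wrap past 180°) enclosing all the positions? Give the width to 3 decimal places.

Sort the longitudes: -142.155°, -132.097°, -93.438°, -91.139°, -51.640°, -47.938°, -46.825°.
Eastward gaps between consecutive values (wrapping around): 10.058°, 38.659°, 2.299°, 39.499°, 3.702°, 1.113°, 264.670°.
Largest gap = 264.670° ⇒ minimal covering band is its complement: 360° − 264.670° = 95.330°.
Band runs from -142.155° eastward to -46.825°.

95.330°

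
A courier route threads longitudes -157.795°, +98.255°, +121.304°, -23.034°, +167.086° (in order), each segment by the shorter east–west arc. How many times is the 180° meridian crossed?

Leg 1: -157.795° → +98.255°, shortest Δλ = -103.95° (west) — crosses 180°.
Leg 2: +98.255° → +121.304°, shortest Δλ = 23.049° (east) — does not cross 180°.
Leg 3: +121.304° → -23.034°, shortest Δλ = -144.338° (west) — does not cross 180°.
Leg 4: -23.034° → +167.086°, shortest Δλ = -169.88° (west) — crosses 180°.
Total crossings: 2.

2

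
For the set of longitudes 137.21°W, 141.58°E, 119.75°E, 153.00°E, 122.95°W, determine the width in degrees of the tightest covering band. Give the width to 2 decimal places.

Sort the longitudes: -137.21°, -122.95°, +119.75°, +141.58°, +153.00°.
Eastward gaps between consecutive values (wrapping around): 14.26°, 242.70°, 21.83°, 11.42°, 69.79°.
Largest gap = 242.70° ⇒ minimal covering band is its complement: 360° − 242.70° = 117.30°.
Band runs from +119.75° eastward to -122.95°, crossing the antimeridian.

117.30°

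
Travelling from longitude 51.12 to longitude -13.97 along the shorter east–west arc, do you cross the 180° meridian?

Signed shortest Δλ = ((-13.97 − 51.12 + 180) mod 360) − 180 = -65.09°.
Going west by 65.09° from +51.12° reaches -13.97° without touching 180°.

No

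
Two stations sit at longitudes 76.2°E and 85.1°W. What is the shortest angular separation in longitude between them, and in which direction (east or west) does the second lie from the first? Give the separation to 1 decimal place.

161.3° west

Raw difference: -85.1 − 76.2 = -161.3°.
Normalise into (−180°, 180°]: -161.3° stays -161.3°.
Negative ⇒ the second point lies to the west; separation 161.3°.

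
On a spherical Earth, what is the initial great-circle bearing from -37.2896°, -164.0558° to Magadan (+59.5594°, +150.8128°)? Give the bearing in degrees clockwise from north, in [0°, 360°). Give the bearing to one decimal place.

Δλ = 150.8128 − -164.0558 = 314.8686°; wrapped into (−180°, 180°]: -45.1314°.
θ = atan2( sin Δλ · cos φ₂ , cos φ₁ · sin φ₂ − sin φ₁ · cos φ₂ · cos Δλ )
  = atan2(-0.35907, 0.90246) = -21.697° → normalised to [0°, 360°): 338.303°.

338.3°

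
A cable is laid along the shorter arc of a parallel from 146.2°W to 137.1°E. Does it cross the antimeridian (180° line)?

Naïve |137.1 − -146.2| = 283.3° > 180°, so the shorter arc goes the other way round — across 180°.
Signed shortest Δλ = ((137.1 − -146.2 + 180) mod 360) − 180 = -76.7°.
Going west by 76.7° from -146.2° passes through 180° before reaching +137.1°.

Yes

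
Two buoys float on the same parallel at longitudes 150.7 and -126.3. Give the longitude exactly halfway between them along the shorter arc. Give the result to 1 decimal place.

-167.8°

Signed shortest Δλ from +150.7° to -126.3° is +83.0°.
Midpoint longitude = +150.7° + (+83.0°)/2 = +150.7° + 41.5° = +192.2°.
Normalise into (−180°, 180°]: -167.8°.
(The naïve average (+150.7 + -126.3)/2 = 12.2° is on the wrong side of the globe.)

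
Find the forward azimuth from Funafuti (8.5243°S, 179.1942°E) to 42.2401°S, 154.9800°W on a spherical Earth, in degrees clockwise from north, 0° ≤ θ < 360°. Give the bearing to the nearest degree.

Δλ = -154.9800 − 179.1942 = -334.1742°; wrapped into (−180°, 180°]: 25.8258°.
θ = atan2( sin Δλ · cos φ₂ , cos φ₁ · sin φ₂ − sin φ₁ · cos φ₂ · cos Δλ )
  = atan2(0.32252, -0.56603) = 150.326° → normalised to [0°, 360°): 150.326°.

150°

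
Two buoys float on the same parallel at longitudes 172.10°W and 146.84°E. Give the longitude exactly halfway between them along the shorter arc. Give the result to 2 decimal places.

Signed shortest Δλ from -172.10° to +146.84° is -41.06°.
Midpoint longitude = -172.10° + (-41.06°)/2 = -172.10° − 20.53° = -192.63°.
Normalise into (−180°, 180°]: +167.37°.
(The naïve average (-172.10 + +146.84)/2 = -12.63° is on the wrong side of the globe.)

167.37°E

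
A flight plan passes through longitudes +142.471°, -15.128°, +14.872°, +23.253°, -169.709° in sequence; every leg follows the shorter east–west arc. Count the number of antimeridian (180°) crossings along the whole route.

Leg 1: +142.471° → -15.128°, shortest Δλ = -157.599° (west) — does not cross 180°.
Leg 2: -15.128° → +14.872°, shortest Δλ = 30.0° (east) — does not cross 180°.
Leg 3: +14.872° → +23.253°, shortest Δλ = 8.381° (east) — does not cross 180°.
Leg 4: +23.253° → -169.709°, shortest Δλ = 167.038° (east) — crosses 180°.
Total crossings: 1.

1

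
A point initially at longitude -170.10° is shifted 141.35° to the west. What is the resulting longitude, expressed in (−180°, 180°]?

+48.55°

Start at -170.10°; shift −141.35° → -311.45°.
-311.45° lies outside (−180°, 180°]; add 360° → +48.55°.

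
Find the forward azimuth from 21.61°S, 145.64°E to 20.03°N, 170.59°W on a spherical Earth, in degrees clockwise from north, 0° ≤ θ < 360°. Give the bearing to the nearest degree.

Δλ = -170.59 − 145.64 = -316.23°; wrapped into (−180°, 180°]: 43.77°.
θ = atan2( sin Δλ · cos φ₂ , cos φ₁ · sin φ₂ − sin φ₁ · cos φ₂ · cos Δλ )
  = atan2(0.64992, 0.56830) = 48.833° → normalised to [0°, 360°): 48.833°.

49°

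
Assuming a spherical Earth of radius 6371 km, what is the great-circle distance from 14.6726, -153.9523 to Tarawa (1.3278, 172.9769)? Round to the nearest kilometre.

Δλ = 172.9769 − -153.9523 = 326.9292°; wrapped into (−180°, 180°]: -33.0708°.
Δφ = 1.3278 − 14.6726 = -13.3448°.
a = sin²(Δφ/2) + cos φ₁ · cos φ₂ · sin²(Δλ/2) = 0.091840.
c = 2·atan2(√a, √(1−a)) = 0.61578 rad → d = 6371·c ≈ 3923.16 km.

3923 km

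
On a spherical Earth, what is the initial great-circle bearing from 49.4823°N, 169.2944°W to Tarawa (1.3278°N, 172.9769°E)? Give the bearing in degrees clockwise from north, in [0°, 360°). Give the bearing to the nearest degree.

Δλ = 172.9769 − -169.2944 = 342.2713°; wrapped into (−180°, 180°]: -17.7287°.
θ = atan2( sin Δλ · cos φ₂ , cos φ₁ · sin φ₂ − sin φ₁ · cos φ₂ · cos Δλ )
  = atan2(-0.30443, -0.70885) = -156.758° → normalised to [0°, 360°): 203.242°.

203°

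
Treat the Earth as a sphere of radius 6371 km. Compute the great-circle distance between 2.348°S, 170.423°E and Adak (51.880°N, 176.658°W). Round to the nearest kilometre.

Δλ = -176.658 − 170.423 = -347.081°; wrapped into (−180°, 180°]: 12.919°.
Δφ = 51.880 − -2.348 = 54.228°.
a = sin²(Δφ/2) + cos φ₁ · cos φ₂ · sin²(Δλ/2) = 0.215526.
c = 2·atan2(√a, √(1−a)) = 0.96557 rad → d = 6371·c ≈ 6151.64 km.

6152 km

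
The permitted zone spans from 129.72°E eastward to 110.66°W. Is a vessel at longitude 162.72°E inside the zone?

Band width going east from +129.72° to -110.66°: ((-110.66 − 129.72) mod 360) = 119.62°.
Offset of +162.72° east of the west edge: ((162.72 − 129.72) mod 360) = 33.00°.
33.00° ≤ 119.62° ⇒ inside.

Yes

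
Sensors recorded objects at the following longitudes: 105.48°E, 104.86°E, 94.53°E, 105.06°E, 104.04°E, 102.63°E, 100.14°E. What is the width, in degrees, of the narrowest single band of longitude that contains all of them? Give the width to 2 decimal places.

Sort the longitudes: +94.53°, +100.14°, +102.63°, +104.04°, +104.86°, +105.06°, +105.48°.
Eastward gaps between consecutive values (wrapping around): 5.61°, 2.49°, 1.41°, 0.82°, 0.20°, 0.42°, 349.05°.
Largest gap = 349.05° ⇒ minimal covering band is its complement: 360° − 349.05° = 10.95°.
Band runs from +94.53° eastward to +105.48°.

10.95°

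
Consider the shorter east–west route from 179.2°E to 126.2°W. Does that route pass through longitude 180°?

Naïve |-126.2 − 179.2| = 305.4° > 180°, so the shorter arc goes the other way round — across 180°.
Signed shortest Δλ = ((-126.2 − 179.2 + 180) mod 360) − 180 = 54.6°.
Going east by 54.6° from +179.2° passes through 180° before reaching -126.2°.

Yes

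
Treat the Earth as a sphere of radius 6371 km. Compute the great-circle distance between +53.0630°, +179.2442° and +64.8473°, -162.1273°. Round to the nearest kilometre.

1677 km

Δλ = -162.1273 − 179.2442 = -341.3715°; wrapped into (−180°, 180°]: 18.6285°.
Δφ = 64.8473 − 53.0630 = 11.7843°.
a = sin²(Δφ/2) + cos φ₁ · cos φ₂ · sin²(Δλ/2) = 0.017229.
c = 2·atan2(√a, √(1−a)) = 0.26328 rad → d = 6371·c ≈ 1677.35 km.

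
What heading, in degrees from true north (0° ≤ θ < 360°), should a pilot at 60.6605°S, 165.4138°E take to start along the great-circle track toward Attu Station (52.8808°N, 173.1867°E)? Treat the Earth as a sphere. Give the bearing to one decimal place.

Δλ = 173.1867 − 165.4138 = 7.7729°.
θ = atan2( sin Δλ · cos φ₂ , cos φ₁ · sin φ₂ − sin φ₁ · cos φ₂ · cos Δλ )
  = atan2(0.08162, 0.91194) = 5.114° → normalised to [0°, 360°): 5.114°.

5.1°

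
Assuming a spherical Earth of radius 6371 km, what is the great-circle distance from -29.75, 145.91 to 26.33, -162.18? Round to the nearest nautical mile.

4499 nmi

Δλ = -162.18 − 145.91 = -308.09°; wrapped into (−180°, 180°]: 51.91°.
Δφ = 26.33 − -29.75 = 56.08°.
a = sin²(Δφ/2) + cos φ₁ · cos φ₂ · sin²(Δλ/2) = 0.370033.
c = 2·atan2(√a, √(1−a)) = 1.30784 rad → d = 6371·c ≈ 8332.27 km ≈ 4499.07 nmi.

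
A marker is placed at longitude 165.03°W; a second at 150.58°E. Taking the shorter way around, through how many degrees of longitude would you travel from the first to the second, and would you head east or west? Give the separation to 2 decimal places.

Raw difference: 150.58 − -165.03 = 315.61°.
Normalise into (−180°, 180°]: 315.61° − 360° = -44.39°.
Negative ⇒ the second point lies to the west; separation 44.39°.

44.39° west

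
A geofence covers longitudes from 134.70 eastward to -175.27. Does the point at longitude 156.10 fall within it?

Yes

Band width going east from +134.70° to -175.27°: ((-175.27 − 134.70) mod 360) = 50.03°.
Offset of +156.10° east of the west edge: ((156.10 − 134.70) mod 360) = 21.40°.
21.40° ≤ 50.03° ⇒ inside.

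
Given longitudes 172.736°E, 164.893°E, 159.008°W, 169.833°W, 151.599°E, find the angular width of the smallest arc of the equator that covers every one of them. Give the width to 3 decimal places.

49.393°

Sort the longitudes: -169.833°, -159.008°, +151.599°, +164.893°, +172.736°.
Eastward gaps between consecutive values (wrapping around): 10.825°, 310.607°, 13.294°, 7.843°, 17.431°.
Largest gap = 310.607° ⇒ minimal covering band is its complement: 360° − 310.607° = 49.393°.
Band runs from +151.599° eastward to -159.008°, crossing the antimeridian.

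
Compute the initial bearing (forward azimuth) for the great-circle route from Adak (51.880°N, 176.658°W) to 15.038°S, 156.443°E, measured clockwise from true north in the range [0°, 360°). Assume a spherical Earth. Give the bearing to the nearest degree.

Δλ = 156.443 − -176.658 = 333.101°; wrapped into (−180°, 180°]: -26.899°.
θ = atan2( sin Δλ · cos φ₂ , cos φ₁ · sin φ₂ − sin φ₁ · cos φ₂ · cos Δλ )
  = atan2(-0.43693, -0.83774) = -152.456° → normalised to [0°, 360°): 207.544°.

208°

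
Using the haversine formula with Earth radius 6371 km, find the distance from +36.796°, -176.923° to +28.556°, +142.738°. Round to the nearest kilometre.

3855 km

Δλ = 142.738 − -176.923 = 319.661°; wrapped into (−180°, 180°]: -40.339°.
Δφ = 28.556 − 36.796 = -8.240°.
a = sin²(Δφ/2) + cos φ₁ · cos φ₂ · sin²(Δλ/2) = 0.088781.
c = 2·atan2(√a, √(1−a)) = 0.60511 rad → d = 6371·c ≈ 3855.18 km.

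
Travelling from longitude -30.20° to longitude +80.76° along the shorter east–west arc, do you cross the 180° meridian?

No

Signed shortest Δλ = ((80.76 − -30.20 + 180) mod 360) − 180 = 110.96°.
Going east by 110.96° from -30.20° reaches +80.76° without touching 180°.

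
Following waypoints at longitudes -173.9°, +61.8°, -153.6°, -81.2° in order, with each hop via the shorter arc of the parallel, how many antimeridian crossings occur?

2

Leg 1: -173.9° → +61.8°, shortest Δλ = -124.3° (west) — crosses 180°.
Leg 2: +61.8° → -153.6°, shortest Δλ = 144.6° (east) — crosses 180°.
Leg 3: -153.6° → -81.2°, shortest Δλ = 72.4° (east) — does not cross 180°.
Total crossings: 2.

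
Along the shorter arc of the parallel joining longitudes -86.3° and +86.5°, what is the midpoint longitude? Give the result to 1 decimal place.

Signed shortest Δλ from -86.3° to +86.5° is +172.8°.
Midpoint longitude = -86.3° + (+172.8°)/2 = -86.3° + 86.4° = +0.1°.

+0.1°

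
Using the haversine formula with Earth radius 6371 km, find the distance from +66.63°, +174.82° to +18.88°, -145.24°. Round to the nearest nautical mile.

Δλ = -145.24 − 174.82 = -320.06°; wrapped into (−180°, 180°]: 39.94°.
Δφ = 18.88 − 66.63 = -47.75°.
a = sin²(Δφ/2) + cos φ₁ · cos φ₂ · sin²(Δλ/2) = 0.207595.
c = 2·atan2(√a, √(1−a)) = 0.94615 rad → d = 6371·c ≈ 6027.93 km ≈ 3254.82 nmi.

3255 nmi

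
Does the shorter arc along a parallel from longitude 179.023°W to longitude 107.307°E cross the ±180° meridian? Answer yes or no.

Yes

Naïve |107.307 − -179.023| = 286.33° > 180°, so the shorter arc goes the other way round — across 180°.
Signed shortest Δλ = ((107.307 − -179.023 + 180) mod 360) − 180 = -73.67°.
Going west by 73.67° from -179.023° passes through 180° before reaching +107.307°.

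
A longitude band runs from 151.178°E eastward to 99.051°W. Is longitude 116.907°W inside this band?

Band width going east from +151.178° to -99.051°: ((-99.051 − 151.178) mod 360) = 109.771°.
Offset of -116.907° east of the west edge: ((-116.907 − 151.178) mod 360) = 91.915°.
91.915° ≤ 109.771° ⇒ inside.

Yes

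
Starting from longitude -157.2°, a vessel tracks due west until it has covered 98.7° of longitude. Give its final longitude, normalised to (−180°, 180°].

Start at -157.2°; shift −98.7° → -255.9°.
-255.9° lies outside (−180°, 180°]; add 360° → +104.1°.

+104.1°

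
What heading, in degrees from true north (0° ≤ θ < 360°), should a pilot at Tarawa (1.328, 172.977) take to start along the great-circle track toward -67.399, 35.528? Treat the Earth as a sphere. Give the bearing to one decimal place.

Δλ = 35.528 − 172.977 = -137.449°.
θ = atan2( sin Δλ · cos φ₂ , cos φ₁ · sin φ₂ − sin φ₁ · cos φ₂ · cos Δλ )
  = atan2(-0.25989, -0.91639) = -164.167° → normalised to [0°, 360°): 195.833°.

195.8°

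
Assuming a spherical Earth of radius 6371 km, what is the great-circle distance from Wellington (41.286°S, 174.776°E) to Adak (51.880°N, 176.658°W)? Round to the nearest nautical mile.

Δλ = -176.658 − 174.776 = -351.434°; wrapped into (−180°, 180°]: 8.566°.
Δφ = 51.880 − -41.286 = 93.166°.
a = sin²(Δφ/2) + cos φ₁ · cos φ₂ · sin²(Δλ/2) = 0.530202.
c = 2·atan2(√a, √(1−a)) = 1.63124 rad → d = 6371·c ≈ 10392.61 km ≈ 5611.56 nmi.

5612 nmi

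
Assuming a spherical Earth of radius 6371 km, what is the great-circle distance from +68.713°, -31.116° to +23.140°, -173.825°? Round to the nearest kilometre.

Δλ = -173.825 − -31.116 = -142.709°.
Δφ = 23.140 − 68.713 = -45.573°.
a = sin²(Δφ/2) + cos φ₁ · cos φ₂ · sin²(Δλ/2) = 0.449709.
c = 2·atan2(√a, √(1−a)) = 1.47004 rad → d = 6371·c ≈ 9365.66 km.

9366 km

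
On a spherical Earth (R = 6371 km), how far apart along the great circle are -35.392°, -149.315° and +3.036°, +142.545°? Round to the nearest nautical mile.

Δλ = 142.545 − -149.315 = 291.860°; wrapped into (−180°, 180°]: -68.140°.
Δφ = 3.036 − -35.392 = 38.428°.
a = sin²(Δφ/2) + cos φ₁ · cos φ₂ · sin²(Δλ/2) = 0.363783.
c = 2·atan2(√a, √(1−a)) = 1.29487 rad → d = 6371·c ≈ 8249.65 km ≈ 4454.45 nmi.

4454 nmi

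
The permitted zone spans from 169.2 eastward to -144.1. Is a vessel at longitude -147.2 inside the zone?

Band width going east from +169.2° to -144.1°: ((-144.1 − 169.2) mod 360) = 46.7°.
Offset of -147.2° east of the west edge: ((-147.2 − 169.2) mod 360) = 43.6°.
43.6° ≤ 46.7° ⇒ inside.

Yes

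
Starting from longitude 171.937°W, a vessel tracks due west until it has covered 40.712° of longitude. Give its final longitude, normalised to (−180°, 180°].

Start at -171.937°; shift −40.712° → -212.649°.
-212.649° lies outside (−180°, 180°]; add 360° → +147.351°.

147.351°E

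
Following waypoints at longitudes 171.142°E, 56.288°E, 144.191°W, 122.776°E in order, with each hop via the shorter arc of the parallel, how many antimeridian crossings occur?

Leg 1: +171.142° → +56.288°, shortest Δλ = -114.854° (west) — does not cross 180°.
Leg 2: +56.288° → -144.191°, shortest Δλ = 159.521° (east) — crosses 180°.
Leg 3: -144.191° → +122.776°, shortest Δλ = -93.033° (west) — crosses 180°.
Total crossings: 2.

2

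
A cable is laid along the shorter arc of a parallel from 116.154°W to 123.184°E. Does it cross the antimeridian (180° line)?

Naïve |123.184 − -116.154| = 239.338° > 180°, so the shorter arc goes the other way round — across 180°.
Signed shortest Δλ = ((123.184 − -116.154 + 180) mod 360) − 180 = -120.662°.
Going west by 120.662° from -116.154° passes through 180° before reaching +123.184°.

Yes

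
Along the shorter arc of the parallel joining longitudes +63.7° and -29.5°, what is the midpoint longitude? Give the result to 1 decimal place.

Signed shortest Δλ from +63.7° to -29.5° is -93.2°.
Midpoint longitude = +63.7° + (-93.2°)/2 = +63.7° − 46.6° = +17.1°.

+17.1°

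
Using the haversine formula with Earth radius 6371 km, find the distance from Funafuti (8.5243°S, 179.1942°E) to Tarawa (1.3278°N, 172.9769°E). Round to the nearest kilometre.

Δλ = 172.9769 − 179.1942 = -6.2173°.
Δφ = 1.3278 − -8.5243 = 9.8521°.
a = sin²(Δφ/2) + cos φ₁ · cos φ₂ · sin²(Δλ/2) = 0.010281.
c = 2·atan2(√a, √(1−a)) = 0.20314 rad → d = 6371·c ≈ 1294.22 km.

1294 km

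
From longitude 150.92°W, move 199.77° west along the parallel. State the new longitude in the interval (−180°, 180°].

9.31°E

Start at -150.92°; shift −199.77° → -350.69°.
-350.69° lies outside (−180°, 180°]; add 360° → +9.31°.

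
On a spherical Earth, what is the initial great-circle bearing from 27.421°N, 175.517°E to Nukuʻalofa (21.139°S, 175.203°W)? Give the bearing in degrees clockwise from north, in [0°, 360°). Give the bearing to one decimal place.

Δλ = -175.203 − 175.517 = -350.720°; wrapped into (−180°, 180°]: 9.280°.
θ = atan2( sin Δλ · cos φ₂ , cos φ₁ · sin φ₂ − sin φ₁ · cos φ₂ · cos Δλ )
  = atan2(0.15041, -0.74403) = 168.571° → normalised to [0°, 360°): 168.571°.

168.6°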